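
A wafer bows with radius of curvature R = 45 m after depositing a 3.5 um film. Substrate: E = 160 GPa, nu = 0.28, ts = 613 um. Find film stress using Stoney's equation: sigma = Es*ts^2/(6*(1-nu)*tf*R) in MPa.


Step 1: Compute numerator: Es * ts^2 = 160 * 613^2 = 60123040 (GPa*um^2)
Step 2: Compute denominator (R in um): 6*(1-nu)*tf*R = 6*0.72*3.5*45e6 = 680400000.0 (um^2)
Step 3: sigma (GPa) = 60123040 / 680400000.0 = 8.8364e-02 GPa
Step 4: Convert to MPa (x1000): sigma = 88.4 MPa


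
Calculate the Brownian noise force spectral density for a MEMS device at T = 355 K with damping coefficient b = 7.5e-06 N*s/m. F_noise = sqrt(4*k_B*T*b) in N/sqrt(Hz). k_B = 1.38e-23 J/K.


Step 1: Compute 4 * k_B * T * b
= 4 * 1.38e-23 * 355 * 7.5e-06
= 1.4697e-25 N^2/Hz
Step 2: F_noise = sqrt(1.4697e-25)
F_noise = 3.83e-13 N/sqrt(Hz)


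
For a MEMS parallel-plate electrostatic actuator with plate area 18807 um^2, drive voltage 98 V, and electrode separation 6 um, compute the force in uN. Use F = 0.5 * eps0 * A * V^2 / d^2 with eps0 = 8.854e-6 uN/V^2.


Step 1: Identify parameters.
eps0 = 8.854e-6 uN/V^2, A = 18807 um^2, V = 98 V, d = 6 um
Step 2: Compute V^2 = 98^2 = 9604
Step 3: Compute d^2 = 6^2 = 36
Step 4: F = 0.5 * 8.854e-6 * 18807 * 9604 / 36
F = 22.212 uN


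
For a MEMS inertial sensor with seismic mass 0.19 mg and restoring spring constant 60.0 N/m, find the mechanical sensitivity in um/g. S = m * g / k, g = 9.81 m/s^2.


Step 1: Convert mass: m = 0.19 mg = 1.90e-07 kg
Step 2: S = m * g / k = 1.90e-07 * 9.81 / 60.0
Step 3: S = 3.11e-08 m/g
Step 4: Convert to um/g: S = 0.031 um/g


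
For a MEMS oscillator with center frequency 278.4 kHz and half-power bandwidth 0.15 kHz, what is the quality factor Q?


Step 1: Q = f0 / bandwidth
Step 2: Q = 278.4 / 0.15
Q = 1856.0


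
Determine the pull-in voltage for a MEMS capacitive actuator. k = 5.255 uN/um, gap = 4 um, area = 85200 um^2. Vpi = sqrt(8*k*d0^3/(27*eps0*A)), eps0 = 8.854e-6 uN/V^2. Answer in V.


Step 1: Compute numerator: 8 * k * d0^3 = 8 * 5.255 * 4^3 = 2690.56
Step 2: Compute denominator: 27 * eps0 * A = 27 * 8.854e-6 * 85200 = 20.367742
Step 3: Vpi = sqrt(2690.56 / 20.367742)
Vpi = 11.49 V


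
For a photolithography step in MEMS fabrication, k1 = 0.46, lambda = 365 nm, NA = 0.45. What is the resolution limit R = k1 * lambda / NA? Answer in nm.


Step 1: Identify values: k1 = 0.46, lambda = 365 nm, NA = 0.45
Step 2: R = k1 * lambda / NA
R = 0.46 * 365 / 0.45
R = 373.1 nm


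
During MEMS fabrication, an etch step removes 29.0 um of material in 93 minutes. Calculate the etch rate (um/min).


Step 1: Etch rate = depth / time
Step 2: rate = 29.0 / 93
rate = 0.312 um/min


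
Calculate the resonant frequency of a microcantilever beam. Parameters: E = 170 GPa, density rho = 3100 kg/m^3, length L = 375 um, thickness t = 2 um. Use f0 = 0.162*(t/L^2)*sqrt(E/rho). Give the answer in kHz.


Step 1: Convert units to SI.
t_SI = 2e-6 m, L_SI = 375e-6 m
Step 2: Calculate sqrt(E/rho).
sqrt(170e9 / 3100) = 7405.32 m/s
Step 3: Compute f0.
f0 = 0.162 * 2e-6 / (375e-6)^2 * 7405.32 = 17061.9 Hz = 17.06 kHz


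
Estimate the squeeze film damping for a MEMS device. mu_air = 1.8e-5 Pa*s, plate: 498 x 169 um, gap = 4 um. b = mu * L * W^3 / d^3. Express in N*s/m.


Step 1: Convert to SI.
L = 498e-6 m, W = 169e-6 m, d = 4e-6 m
Step 2: W^3 = (169e-6)^3 = 4.83e-12 m^3
Step 3: d^3 = (4e-6)^3 = 6.40e-17 m^3
Step 4: b = 1.8e-5 * 498e-6 * 4.83e-12 / 6.40e-17
b = 6.76e-04 N*s/m


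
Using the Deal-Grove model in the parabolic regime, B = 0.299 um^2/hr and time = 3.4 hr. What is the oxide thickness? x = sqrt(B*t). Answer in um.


Step 1: Compute B*t = 0.299 * 3.4 = 1.0166
Step 2: x = sqrt(1.0166)
x = 1.008 um


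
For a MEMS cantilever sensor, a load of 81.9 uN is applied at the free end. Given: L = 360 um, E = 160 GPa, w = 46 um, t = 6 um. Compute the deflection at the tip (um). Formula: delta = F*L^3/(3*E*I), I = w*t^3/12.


Step 1: Calculate the second moment of area.
I = w * t^3 / 12 = 46 * 6^3 / 12 = 828.0 um^4
Step 2: Convert E to consistent units (1 GPa = 1000 uN/um^2).
E = 160 GPa = 160000 uN/um^2
Step 3: Calculate tip deflection.
delta = F * L^3 / (3 * E * I)
delta = 81.9 * 360^3 / (3 * 160000 * 828.0)
delta = 9.6143 um


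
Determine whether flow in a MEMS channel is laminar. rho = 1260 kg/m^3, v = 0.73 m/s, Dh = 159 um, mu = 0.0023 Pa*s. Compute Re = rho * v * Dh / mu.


Step 1: Convert Dh to meters: Dh = 159e-6 m
Step 2: Re = rho * v * Dh / mu
Re = 1260 * 0.73 * 159e-6 / 0.0023
Re = 63.586
Since Re = 63.586 is below ~2300, the flow is laminar.


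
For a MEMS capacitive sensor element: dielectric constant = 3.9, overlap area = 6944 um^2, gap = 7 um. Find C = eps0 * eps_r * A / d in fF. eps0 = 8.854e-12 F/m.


Step 1: Convert area to m^2: A = 6944e-12 m^2
Step 2: Convert gap to m: d = 7e-6 m
Step 3: C = eps0 * eps_r * A / d
C = 8.854e-12 * 3.9 * 6944e-12 / 7e-6
Step 4: Convert to fF (multiply by 1e15).
C = 34.25 fF


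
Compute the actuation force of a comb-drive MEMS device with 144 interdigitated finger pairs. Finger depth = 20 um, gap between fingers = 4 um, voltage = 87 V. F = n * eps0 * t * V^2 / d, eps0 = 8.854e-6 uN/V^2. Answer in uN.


Step 1: Parameters: n=144, eps0=8.854e-6 uN/V^2, t=20 um, V=87 V, d=4 um
Step 2: V^2 = 7569
Step 3: F = 144 * 8.854e-6 * 20 * 7569 / 4
F = 48.251 uN


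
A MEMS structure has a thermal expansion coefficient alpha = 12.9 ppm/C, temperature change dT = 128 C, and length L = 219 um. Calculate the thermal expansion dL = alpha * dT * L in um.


Step 1: Convert CTE: alpha = 12.9 ppm/C = 12.9e-6 /C
Step 2: dL = 12.9e-6 * 128 * 219
dL = 0.3616 um


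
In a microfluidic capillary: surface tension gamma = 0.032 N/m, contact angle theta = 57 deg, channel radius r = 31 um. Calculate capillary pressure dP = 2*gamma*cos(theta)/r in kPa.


Step 1: cos(57 deg) = 0.5446
Step 2: Convert r to m: r = 31e-6 m
Step 3: dP = 2 * 0.032 * 0.5446 / 31e-6 = 1124.3 Pa
Step 4: Convert Pa to kPa (divide by 1000).
dP = 1.12 kPa


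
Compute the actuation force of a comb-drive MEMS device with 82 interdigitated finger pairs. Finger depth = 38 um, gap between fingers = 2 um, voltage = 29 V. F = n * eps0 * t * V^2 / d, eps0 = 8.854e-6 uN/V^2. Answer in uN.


Step 1: Parameters: n=82, eps0=8.854e-6 uN/V^2, t=38 um, V=29 V, d=2 um
Step 2: V^2 = 841
Step 3: F = 82 * 8.854e-6 * 38 * 841 / 2
F = 11.601 uN


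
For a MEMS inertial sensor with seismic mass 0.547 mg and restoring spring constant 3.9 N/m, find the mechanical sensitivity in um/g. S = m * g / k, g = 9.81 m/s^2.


Step 1: Convert mass: m = 0.547 mg = 5.47e-07 kg
Step 2: S = m * g / k = 5.47e-07 * 9.81 / 3.9
Step 3: S = 1.38e-06 m/g
Step 4: Convert to um/g: S = 1.376 um/g


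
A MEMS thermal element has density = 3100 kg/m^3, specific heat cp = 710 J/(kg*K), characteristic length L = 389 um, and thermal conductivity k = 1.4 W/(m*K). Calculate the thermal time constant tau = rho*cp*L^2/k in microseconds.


Step 1: Convert L to m: L = 389e-6 m
Step 2: L^2 = (389e-6)^2 = 1.51321e-07 m^2
Step 3: tau = 3100 * 710 * 1.51321e-07 / 1.4 = 2.3789822929e-01 s
Step 4: Convert to microseconds (multiply by 1e6).
tau = 237898.229 us


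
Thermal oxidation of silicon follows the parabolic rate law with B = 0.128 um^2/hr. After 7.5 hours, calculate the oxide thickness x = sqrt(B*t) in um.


Step 1: Compute B*t = 0.128 * 7.5 = 0.96
Step 2: x = sqrt(0.96)
x = 0.98 um


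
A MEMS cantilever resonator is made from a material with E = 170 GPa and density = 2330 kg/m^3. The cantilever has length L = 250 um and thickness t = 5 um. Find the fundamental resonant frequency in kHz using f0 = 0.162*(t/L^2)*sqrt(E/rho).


Step 1: Convert units to SI.
t_SI = 5e-6 m, L_SI = 250e-6 m
Step 2: Calculate sqrt(E/rho).
sqrt(170e9 / 2330) = 8541.74 m/s
Step 3: Compute f0.
f0 = 0.162 * 5e-6 / (250e-6)^2 * 8541.74 = 110701.0 Hz = 110.7 kHz


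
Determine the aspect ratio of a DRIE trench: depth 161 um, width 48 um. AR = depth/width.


Step 1: AR = depth / width
Step 2: AR = 161 / 48
AR = 3.4


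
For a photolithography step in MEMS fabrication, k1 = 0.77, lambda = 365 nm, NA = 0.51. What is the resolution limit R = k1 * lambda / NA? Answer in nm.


Step 1: Identify values: k1 = 0.77, lambda = 365 nm, NA = 0.51
Step 2: R = k1 * lambda / NA
R = 0.77 * 365 / 0.51
R = 551.1 nm


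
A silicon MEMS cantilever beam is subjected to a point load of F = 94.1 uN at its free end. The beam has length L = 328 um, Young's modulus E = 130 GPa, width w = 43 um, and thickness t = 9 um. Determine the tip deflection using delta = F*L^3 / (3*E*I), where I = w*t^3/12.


Step 1: Calculate the second moment of area.
I = w * t^3 / 12 = 43 * 9^3 / 12 = 2612.25 um^4
Step 2: Convert E to consistent units (1 GPa = 1000 uN/um^2).
E = 130 GPa = 130000 uN/um^2
Step 3: Calculate tip deflection.
delta = F * L^3 / (3 * E * I)
delta = 94.1 * 328^3 / (3 * 130000 * 2612.25)
delta = 3.2594 um


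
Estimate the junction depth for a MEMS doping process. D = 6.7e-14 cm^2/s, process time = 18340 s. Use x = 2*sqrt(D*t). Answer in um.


Step 1: Compute D*t = 6.7e-14 * 18340 = 1.22878e-09 cm^2
Step 2: sqrt(D*t) = 3.5054e-05 cm
Step 3: x = 2 * 3.5054e-05 cm = 7.0108e-05 cm
Step 4: Convert to um (1 cm = 1e4 um): x = 0.701 um


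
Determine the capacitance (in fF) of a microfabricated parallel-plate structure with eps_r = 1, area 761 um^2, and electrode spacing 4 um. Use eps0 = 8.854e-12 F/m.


Step 1: Convert area to m^2: A = 761e-12 m^2
Step 2: Convert gap to m: d = 4e-6 m
Step 3: C = eps0 * eps_r * A / d
C = 8.854e-12 * 1 * 761e-12 / 4e-6
Step 4: Convert to fF (multiply by 1e15).
C = 1.68 fF


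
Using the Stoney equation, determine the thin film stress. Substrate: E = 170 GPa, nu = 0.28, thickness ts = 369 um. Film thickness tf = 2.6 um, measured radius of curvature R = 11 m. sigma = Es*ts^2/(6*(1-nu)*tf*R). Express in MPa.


Step 1: Compute numerator: Es * ts^2 = 170 * 369^2 = 23147370 (GPa*um^2)
Step 2: Compute denominator (R in um): 6*(1-nu)*tf*R = 6*0.72*2.6*11e6 = 123552000.0 (um^2)
Step 3: sigma (GPa) = 23147370 / 123552000.0 = 1.87349e-01 GPa
Step 4: Convert to MPa (x1000): sigma = 187.3 MPa


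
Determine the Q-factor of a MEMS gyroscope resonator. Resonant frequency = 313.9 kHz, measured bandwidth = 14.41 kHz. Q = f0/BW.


Step 1: Q = f0 / bandwidth
Step 2: Q = 313.9 / 14.41
Q = 21.8


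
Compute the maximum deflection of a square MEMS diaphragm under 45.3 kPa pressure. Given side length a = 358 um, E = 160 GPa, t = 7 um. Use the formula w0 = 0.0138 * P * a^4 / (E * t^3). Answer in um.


Step 1: Convert pressure to compatible units (E is in GPa, so P in GPa).
P = 45.3 kPa = 45.3e-6 GPa
Step 2: Compute numerator: 0.0138 * P * a^4.
a^4 = 358^4 = 16426010896
numerator = 0.0138 * 45.3e-6 * 16426010896 = 1.02686e+04
Step 3: Compute denominator: E * t^3 = 160 * 7^3 = 54880
Step 4: w0 = numerator / denominator = 1.02686e+04 / 54880 = 0.1871 um


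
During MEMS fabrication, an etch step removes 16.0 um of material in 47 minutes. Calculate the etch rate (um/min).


Step 1: Etch rate = depth / time
Step 2: rate = 16.0 / 47
rate = 0.34 um/min


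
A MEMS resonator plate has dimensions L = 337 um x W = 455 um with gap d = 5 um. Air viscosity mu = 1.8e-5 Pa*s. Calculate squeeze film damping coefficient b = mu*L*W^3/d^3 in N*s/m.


Step 1: Convert to SI.
L = 337e-6 m, W = 455e-6 m, d = 5e-6 m
Step 2: W^3 = (455e-6)^3 = 9.42e-11 m^3
Step 3: d^3 = (5e-6)^3 = 1.25e-16 m^3
Step 4: b = 1.8e-5 * 337e-6 * 9.42e-11 / 1.25e-16
b = 4.57e-03 N*s/m


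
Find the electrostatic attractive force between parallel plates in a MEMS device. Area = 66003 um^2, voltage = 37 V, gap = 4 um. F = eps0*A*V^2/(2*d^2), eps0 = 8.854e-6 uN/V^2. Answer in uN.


Step 1: Identify parameters.
eps0 = 8.854e-6 uN/V^2, A = 66003 um^2, V = 37 V, d = 4 um
Step 2: Compute V^2 = 37^2 = 1369
Step 3: Compute d^2 = 4^2 = 16
Step 4: F = 0.5 * 8.854e-6 * 66003 * 1369 / 16
F = 25.001 uN


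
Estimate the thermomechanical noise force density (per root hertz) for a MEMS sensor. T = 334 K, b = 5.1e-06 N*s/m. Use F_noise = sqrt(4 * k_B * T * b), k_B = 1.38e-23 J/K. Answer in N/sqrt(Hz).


Step 1: Compute 4 * k_B * T * b
= 4 * 1.38e-23 * 334 * 5.1e-06
= 9.4028e-26 N^2/Hz
Step 2: F_noise = sqrt(9.4028e-26)
F_noise = 3.07e-13 N/sqrt(Hz)


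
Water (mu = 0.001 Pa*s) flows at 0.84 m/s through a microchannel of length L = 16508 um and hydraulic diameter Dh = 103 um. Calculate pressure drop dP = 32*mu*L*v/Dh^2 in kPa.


Step 1: Convert to SI: L = 16508e-6 m, Dh = 103e-6 m
Step 2: dP = 32 * 0.001 * 16508e-6 * 0.84 / (103e-6)^2
Step 3: dP = 41826.28 Pa
Step 4: Convert to kPa: dP = 41.83 kPa


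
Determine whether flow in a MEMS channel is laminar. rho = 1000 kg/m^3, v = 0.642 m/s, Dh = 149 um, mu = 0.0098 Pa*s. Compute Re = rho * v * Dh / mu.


Step 1: Convert Dh to meters: Dh = 149e-6 m
Step 2: Re = rho * v * Dh / mu
Re = 1000 * 0.642 * 149e-6 / 0.0098
Re = 9.761
Since Re = 9.761 is below ~2300, the flow is laminar.


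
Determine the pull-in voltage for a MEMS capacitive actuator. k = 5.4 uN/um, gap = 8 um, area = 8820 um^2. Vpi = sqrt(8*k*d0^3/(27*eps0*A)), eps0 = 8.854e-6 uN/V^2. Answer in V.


Step 1: Compute numerator: 8 * k * d0^3 = 8 * 5.4 * 8^3 = 22118.4
Step 2: Compute denominator: 27 * eps0 * A = 27 * 8.854e-6 * 8820 = 2.108492
Step 3: Vpi = sqrt(22118.4 / 2.108492)
Vpi = 102.42 V


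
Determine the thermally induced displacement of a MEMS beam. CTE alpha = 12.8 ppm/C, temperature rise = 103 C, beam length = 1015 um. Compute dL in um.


Step 1: Convert CTE: alpha = 12.8 ppm/C = 12.8e-6 /C
Step 2: dL = 12.8e-6 * 103 * 1015
dL = 1.3382 um


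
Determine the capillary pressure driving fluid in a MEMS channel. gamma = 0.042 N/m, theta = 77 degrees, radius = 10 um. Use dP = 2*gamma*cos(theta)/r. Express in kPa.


Step 1: cos(77 deg) = 0.225
Step 2: Convert r to m: r = 10e-6 m
Step 3: dP = 2 * 0.042 * 0.225 / 10e-6 = 1890.0 Pa
Step 4: Convert Pa to kPa (divide by 1000).
dP = 1.89 kPa


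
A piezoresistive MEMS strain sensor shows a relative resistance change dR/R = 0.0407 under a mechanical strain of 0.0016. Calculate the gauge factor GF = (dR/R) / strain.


Step 1: Identify values.
dR/R = 0.0407, strain = 0.0016
Step 2: GF = (dR/R) / strain = 0.0407 / 0.0016
GF = 25.4


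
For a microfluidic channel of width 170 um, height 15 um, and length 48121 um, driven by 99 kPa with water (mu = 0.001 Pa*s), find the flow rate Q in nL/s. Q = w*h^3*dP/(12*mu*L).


Step 1: Convert all dimensions to SI (meters).
w = 170e-6 m, h = 15e-6 m, L = 48121e-6 m, dP = 99e3 Pa
Step 2: Q = w * h^3 * dP / (12 * mu * L)
Q = 170e-6 * (15e-6)^3 * 99e3 / (12 * 0.001 * 48121e-6) = 9.836532e-11 m^3/s
Step 3: Convert Q from m^3/s to nL/s (1 m^3 = 1e12 nL, so multiply by 1e12).
Q = 98.365 nL/s


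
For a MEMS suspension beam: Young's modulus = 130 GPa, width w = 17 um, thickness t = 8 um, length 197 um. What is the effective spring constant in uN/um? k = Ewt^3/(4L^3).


Step 1: Convert E to consistent units (1 GPa = 1000 uN/um^2).
E = 130 GPa = 130000 uN/um^2
Step 2: Compute t^3 = 8^3 = 512
Step 3: Compute L^3 = 197^3 = 7645373
Step 4: k = 130000 * 17 * 512 / (4 * 7645373)
k = 37.0002 uN/um


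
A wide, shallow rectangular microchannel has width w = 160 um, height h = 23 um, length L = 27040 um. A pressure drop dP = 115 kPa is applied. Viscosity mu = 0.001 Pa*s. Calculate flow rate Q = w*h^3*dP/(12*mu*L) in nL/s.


Step 1: Convert all dimensions to SI (meters).
w = 160e-6 m, h = 23e-6 m, L = 27040e-6 m, dP = 115e3 Pa
Step 2: Q = w * h^3 * dP / (12 * mu * L)
Q = 160e-6 * (23e-6)^3 * 115e3 / (12 * 0.001 * 27040e-6) = 6.8994329e-10 m^3/s
Step 3: Convert Q from m^3/s to nL/s (1 m^3 = 1e12 nL, so multiply by 1e12).
Q = 689.943 nL/s


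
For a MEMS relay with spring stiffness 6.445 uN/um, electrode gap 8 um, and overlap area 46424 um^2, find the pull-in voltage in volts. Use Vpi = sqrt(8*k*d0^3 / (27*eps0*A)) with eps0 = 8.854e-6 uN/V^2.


Step 1: Compute numerator: 8 * k * d0^3 = 8 * 6.445 * 8^3 = 26398.72
Step 2: Compute denominator: 27 * eps0 * A = 27 * 8.854e-6 * 46424 = 11.098029
Step 3: Vpi = sqrt(26398.72 / 11.098029)
Vpi = 48.77 V


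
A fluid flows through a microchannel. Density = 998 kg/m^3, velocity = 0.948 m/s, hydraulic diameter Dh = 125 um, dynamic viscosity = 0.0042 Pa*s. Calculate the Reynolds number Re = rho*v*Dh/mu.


Step 1: Convert Dh to meters: Dh = 125e-6 m
Step 2: Re = rho * v * Dh / mu
Re = 998 * 0.948 * 125e-6 / 0.0042
Re = 28.158


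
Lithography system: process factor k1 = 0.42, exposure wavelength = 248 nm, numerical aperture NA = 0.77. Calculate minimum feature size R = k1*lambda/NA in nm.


Step 1: Identify values: k1 = 0.42, lambda = 248 nm, NA = 0.77
Step 2: R = k1 * lambda / NA
R = 0.42 * 248 / 0.77
R = 135.3 nm


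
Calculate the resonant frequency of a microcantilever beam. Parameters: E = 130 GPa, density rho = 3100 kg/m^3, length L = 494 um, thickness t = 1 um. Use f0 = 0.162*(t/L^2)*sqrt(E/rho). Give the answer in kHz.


Step 1: Convert units to SI.
t_SI = 1e-6 m, L_SI = 494e-6 m
Step 2: Calculate sqrt(E/rho).
sqrt(130e9 / 3100) = 6475.76 m/s
Step 3: Compute f0.
f0 = 0.162 * 1e-6 / (494e-6)^2 * 6475.76 = 4298.8 Hz = 4.3 kHz


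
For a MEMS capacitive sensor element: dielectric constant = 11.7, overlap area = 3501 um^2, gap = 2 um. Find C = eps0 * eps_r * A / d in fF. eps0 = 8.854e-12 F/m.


Step 1: Convert area to m^2: A = 3501e-12 m^2
Step 2: Convert gap to m: d = 2e-6 m
Step 3: C = eps0 * eps_r * A / d
C = 8.854e-12 * 11.7 * 3501e-12 / 2e-6
Step 4: Convert to fF (multiply by 1e15).
C = 181.34 fF


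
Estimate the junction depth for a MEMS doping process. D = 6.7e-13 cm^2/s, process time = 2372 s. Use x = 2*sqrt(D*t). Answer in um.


Step 1: Compute D*t = 6.7e-13 * 2372 = 1.58924e-09 cm^2
Step 2: sqrt(D*t) = 3.9865e-05 cm
Step 3: x = 2 * 3.9865e-05 cm = 7.973e-05 cm
Step 4: Convert to um (1 cm = 1e4 um): x = 0.797 um


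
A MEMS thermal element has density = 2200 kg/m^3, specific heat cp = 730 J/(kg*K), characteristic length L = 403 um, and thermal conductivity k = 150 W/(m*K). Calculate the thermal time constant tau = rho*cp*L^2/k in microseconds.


Step 1: Convert L to m: L = 403e-6 m
Step 2: L^2 = (403e-6)^2 = 1.62409e-07 m^2
Step 3: tau = 2200 * 730 * 1.62409e-07 / 150 = 1.73885903e-03 s
Step 4: Convert to microseconds (multiply by 1e6).
tau = 1738.859 us


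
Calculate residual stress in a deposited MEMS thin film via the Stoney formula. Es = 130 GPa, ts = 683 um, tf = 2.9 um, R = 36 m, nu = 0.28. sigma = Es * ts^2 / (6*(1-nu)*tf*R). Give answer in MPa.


Step 1: Compute numerator: Es * ts^2 = 130 * 683^2 = 60643570 (GPa*um^2)
Step 2: Compute denominator (R in um): 6*(1-nu)*tf*R = 6*0.72*2.9*36e6 = 451008000.0 (um^2)
Step 3: sigma (GPa) = 60643570 / 451008000.0 = 1.34462e-01 GPa
Step 4: Convert to MPa (x1000): sigma = 134.5 MPa


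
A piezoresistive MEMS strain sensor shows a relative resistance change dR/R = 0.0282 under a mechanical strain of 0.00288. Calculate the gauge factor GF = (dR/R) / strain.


Step 1: Identify values.
dR/R = 0.0282, strain = 0.00288
Step 2: GF = (dR/R) / strain = 0.0282 / 0.00288
GF = 9.8


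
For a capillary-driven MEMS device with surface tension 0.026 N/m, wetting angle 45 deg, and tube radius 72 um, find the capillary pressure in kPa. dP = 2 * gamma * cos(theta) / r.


Step 1: cos(45 deg) = 0.7071
Step 2: Convert r to m: r = 72e-6 m
Step 3: dP = 2 * 0.026 * 0.7071 / 72e-6 = 510.7 Pa
Step 4: Convert Pa to kPa (divide by 1000).
dP = 0.51 kPa


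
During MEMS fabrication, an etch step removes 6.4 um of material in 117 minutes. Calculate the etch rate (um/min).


Step 1: Etch rate = depth / time
Step 2: rate = 6.4 / 117
rate = 0.055 um/min


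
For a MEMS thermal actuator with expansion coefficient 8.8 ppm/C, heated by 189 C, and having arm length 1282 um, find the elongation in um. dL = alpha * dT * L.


Step 1: Convert CTE: alpha = 8.8 ppm/C = 8.8e-6 /C
Step 2: dL = 8.8e-6 * 189 * 1282
dL = 2.1322 um


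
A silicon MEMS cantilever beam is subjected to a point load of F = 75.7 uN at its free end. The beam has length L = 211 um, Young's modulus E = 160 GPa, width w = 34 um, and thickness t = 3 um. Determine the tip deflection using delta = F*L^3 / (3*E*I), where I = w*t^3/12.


Step 1: Calculate the second moment of area.
I = w * t^3 / 12 = 34 * 3^3 / 12 = 76.5 um^4
Step 2: Convert E to consistent units (1 GPa = 1000 uN/um^2).
E = 160 GPa = 160000 uN/um^2
Step 3: Calculate tip deflection.
delta = F * L^3 / (3 * E * I)
delta = 75.7 * 211^3 / (3 * 160000 * 76.5)
delta = 19.366 um


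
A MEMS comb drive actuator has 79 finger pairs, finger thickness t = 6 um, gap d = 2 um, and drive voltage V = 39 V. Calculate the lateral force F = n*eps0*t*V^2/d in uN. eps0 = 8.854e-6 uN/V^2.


Step 1: Parameters: n=79, eps0=8.854e-6 uN/V^2, t=6 um, V=39 V, d=2 um
Step 2: V^2 = 1521
Step 3: F = 79 * 8.854e-6 * 6 * 1521 / 2
F = 3.192 uN


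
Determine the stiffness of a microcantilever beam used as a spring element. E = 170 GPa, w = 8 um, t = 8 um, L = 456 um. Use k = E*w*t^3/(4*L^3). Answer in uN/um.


Step 1: Convert E to consistent units (1 GPa = 1000 uN/um^2).
E = 170 GPa = 170000 uN/um^2
Step 2: Compute t^3 = 8^3 = 512
Step 3: Compute L^3 = 456^3 = 94818816
Step 4: k = 170000 * 8 * 512 / (4 * 94818816)
k = 1.8359 uN/um


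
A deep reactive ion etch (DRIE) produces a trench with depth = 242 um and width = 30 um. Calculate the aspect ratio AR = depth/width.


Step 1: AR = depth / width
Step 2: AR = 242 / 30
AR = 8.1


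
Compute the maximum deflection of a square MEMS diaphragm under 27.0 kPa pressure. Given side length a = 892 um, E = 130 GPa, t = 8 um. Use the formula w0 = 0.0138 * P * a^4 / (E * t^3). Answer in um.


Step 1: Convert pressure to compatible units (E is in GPa, so P in GPa).
P = 27.0 kPa = 27.0e-6 GPa
Step 2: Compute numerator: 0.0138 * P * a^4.
a^4 = 892^4 = 633081200896
numerator = 0.0138 * 27.0e-6 * 633081200896 = 2.35886e+05
Step 3: Compute denominator: E * t^3 = 130 * 8^3 = 66560
Step 4: w0 = numerator / denominator = 2.35886e+05 / 66560 = 3.544 um


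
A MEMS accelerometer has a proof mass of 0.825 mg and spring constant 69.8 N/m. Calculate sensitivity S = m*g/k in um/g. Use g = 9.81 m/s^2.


Step 1: Convert mass: m = 0.825 mg = 8.25e-07 kg
Step 2: S = m * g / k = 8.25e-07 * 9.81 / 69.8
Step 3: S = 1.16e-07 m/g
Step 4: Convert to um/g: S = 0.116 um/g


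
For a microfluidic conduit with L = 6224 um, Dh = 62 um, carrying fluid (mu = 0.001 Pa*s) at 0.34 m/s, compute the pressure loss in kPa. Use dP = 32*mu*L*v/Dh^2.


Step 1: Convert to SI: L = 6224e-6 m, Dh = 62e-6 m
Step 2: dP = 32 * 0.001 * 6224e-6 * 0.34 / (62e-6)^2
Step 3: dP = 17616.32 Pa
Step 4: Convert to kPa: dP = 17.62 kPa


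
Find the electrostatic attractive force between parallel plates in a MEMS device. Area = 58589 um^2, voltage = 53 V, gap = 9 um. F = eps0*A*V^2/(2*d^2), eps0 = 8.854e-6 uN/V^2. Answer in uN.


Step 1: Identify parameters.
eps0 = 8.854e-6 uN/V^2, A = 58589 um^2, V = 53 V, d = 9 um
Step 2: Compute V^2 = 53^2 = 2809
Step 3: Compute d^2 = 9^2 = 81
Step 4: F = 0.5 * 8.854e-6 * 58589 * 2809 / 81
F = 8.995 uN


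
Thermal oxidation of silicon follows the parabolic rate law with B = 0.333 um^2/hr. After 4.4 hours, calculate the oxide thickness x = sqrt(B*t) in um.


Step 1: Compute B*t = 0.333 * 4.4 = 1.4652
Step 2: x = sqrt(1.4652)
x = 1.21 um


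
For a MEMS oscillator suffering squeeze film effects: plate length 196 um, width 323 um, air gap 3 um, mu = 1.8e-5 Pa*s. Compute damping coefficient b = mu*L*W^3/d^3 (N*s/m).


Step 1: Convert to SI.
L = 196e-6 m, W = 323e-6 m, d = 3e-6 m
Step 2: W^3 = (323e-6)^3 = 3.37e-11 m^3
Step 3: d^3 = (3e-6)^3 = 2.70e-17 m^3
Step 4: b = 1.8e-5 * 196e-6 * 3.37e-11 / 2.70e-17
b = 4.40e-03 N*s/m


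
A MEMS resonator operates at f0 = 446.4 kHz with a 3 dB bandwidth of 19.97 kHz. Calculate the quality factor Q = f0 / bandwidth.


Step 1: Q = f0 / bandwidth
Step 2: Q = 446.4 / 19.97
Q = 22.4


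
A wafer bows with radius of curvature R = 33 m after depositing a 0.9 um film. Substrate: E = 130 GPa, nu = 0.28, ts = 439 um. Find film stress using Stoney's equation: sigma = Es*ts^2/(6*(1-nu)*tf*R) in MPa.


Step 1: Compute numerator: Es * ts^2 = 130 * 439^2 = 25053730 (GPa*um^2)
Step 2: Compute denominator (R in um): 6*(1-nu)*tf*R = 6*0.72*0.9*33e6 = 128304000.0 (um^2)
Step 3: sigma (GPa) = 25053730 / 128304000.0 = 1.95269e-01 GPa
Step 4: Convert to MPa (x1000): sigma = 195.3 MPa


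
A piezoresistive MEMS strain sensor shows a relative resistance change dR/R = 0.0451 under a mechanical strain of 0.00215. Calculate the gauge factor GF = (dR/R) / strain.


Step 1: Identify values.
dR/R = 0.0451, strain = 0.00215
Step 2: GF = (dR/R) / strain = 0.0451 / 0.00215
GF = 21.0


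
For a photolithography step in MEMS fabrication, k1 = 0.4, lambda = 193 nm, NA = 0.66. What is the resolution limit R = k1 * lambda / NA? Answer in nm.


Step 1: Identify values: k1 = 0.4, lambda = 193 nm, NA = 0.66
Step 2: R = k1 * lambda / NA
R = 0.4 * 193 / 0.66
R = 117.0 nm


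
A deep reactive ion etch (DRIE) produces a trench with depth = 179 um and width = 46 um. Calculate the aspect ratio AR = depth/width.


Step 1: AR = depth / width
Step 2: AR = 179 / 46
AR = 3.9


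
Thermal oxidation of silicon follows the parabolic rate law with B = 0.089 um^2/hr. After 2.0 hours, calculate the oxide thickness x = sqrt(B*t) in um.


Step 1: Compute B*t = 0.089 * 2.0 = 0.178
Step 2: x = sqrt(0.178)
x = 0.422 um


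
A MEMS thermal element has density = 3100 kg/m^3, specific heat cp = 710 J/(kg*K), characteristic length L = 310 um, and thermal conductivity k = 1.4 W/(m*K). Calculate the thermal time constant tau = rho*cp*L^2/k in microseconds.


Step 1: Convert L to m: L = 310e-6 m
Step 2: L^2 = (310e-6)^2 = 9.61e-08 m^2
Step 3: tau = 3100 * 710 * 9.61e-08 / 1.4 = 1.5108292857e-01 s
Step 4: Convert to microseconds (multiply by 1e6).
tau = 151082.929 us


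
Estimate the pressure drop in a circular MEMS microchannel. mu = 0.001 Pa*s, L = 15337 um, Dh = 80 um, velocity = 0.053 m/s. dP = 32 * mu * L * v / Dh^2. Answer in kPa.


Step 1: Convert to SI: L = 15337e-6 m, Dh = 80e-6 m
Step 2: dP = 32 * 0.001 * 15337e-6 * 0.053 / (80e-6)^2
Step 3: dP = 4064.31 Pa
Step 4: Convert to kPa: dP = 4.06 kPa


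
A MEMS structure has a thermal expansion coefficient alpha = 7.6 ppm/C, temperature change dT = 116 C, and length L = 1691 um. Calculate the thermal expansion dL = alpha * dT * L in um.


Step 1: Convert CTE: alpha = 7.6 ppm/C = 7.6e-6 /C
Step 2: dL = 7.6e-6 * 116 * 1691
dL = 1.4908 um


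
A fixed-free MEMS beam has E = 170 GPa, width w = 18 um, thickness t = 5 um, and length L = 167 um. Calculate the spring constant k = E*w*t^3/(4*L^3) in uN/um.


Step 1: Convert E to consistent units (1 GPa = 1000 uN/um^2).
E = 170 GPa = 170000 uN/um^2
Step 2: Compute t^3 = 5^3 = 125
Step 3: Compute L^3 = 167^3 = 4657463
Step 4: k = 170000 * 18 * 125 / (4 * 4657463)
k = 20.5316 uN/um


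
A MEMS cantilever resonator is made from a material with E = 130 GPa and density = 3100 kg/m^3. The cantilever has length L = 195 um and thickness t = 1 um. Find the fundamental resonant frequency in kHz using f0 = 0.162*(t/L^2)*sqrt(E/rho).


Step 1: Convert units to SI.
t_SI = 1e-6 m, L_SI = 195e-6 m
Step 2: Calculate sqrt(E/rho).
sqrt(130e9 / 3100) = 6475.76 m/s
Step 3: Compute f0.
f0 = 0.162 * 1e-6 / (195e-6)^2 * 6475.76 = 27589.0 Hz = 27.59 kHz


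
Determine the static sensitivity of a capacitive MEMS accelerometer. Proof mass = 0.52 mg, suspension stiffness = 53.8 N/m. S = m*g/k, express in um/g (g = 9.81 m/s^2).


Step 1: Convert mass: m = 0.52 mg = 5.20e-07 kg
Step 2: S = m * g / k = 5.20e-07 * 9.81 / 53.8
Step 3: S = 9.48e-08 m/g
Step 4: Convert to um/g: S = 0.095 um/g


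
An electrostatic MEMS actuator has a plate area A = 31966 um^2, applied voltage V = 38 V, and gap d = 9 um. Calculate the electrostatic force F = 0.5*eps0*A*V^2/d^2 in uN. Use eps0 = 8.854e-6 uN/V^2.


Step 1: Identify parameters.
eps0 = 8.854e-6 uN/V^2, A = 31966 um^2, V = 38 V, d = 9 um
Step 2: Compute V^2 = 38^2 = 1444
Step 3: Compute d^2 = 9^2 = 81
Step 4: F = 0.5 * 8.854e-6 * 31966 * 1444 / 81
F = 2.523 uN


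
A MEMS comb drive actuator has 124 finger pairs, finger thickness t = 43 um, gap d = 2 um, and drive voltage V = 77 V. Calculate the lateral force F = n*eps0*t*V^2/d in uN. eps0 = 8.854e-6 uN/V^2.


Step 1: Parameters: n=124, eps0=8.854e-6 uN/V^2, t=43 um, V=77 V, d=2 um
Step 2: V^2 = 5929
Step 3: F = 124 * 8.854e-6 * 43 * 5929 / 2
F = 139.953 uN


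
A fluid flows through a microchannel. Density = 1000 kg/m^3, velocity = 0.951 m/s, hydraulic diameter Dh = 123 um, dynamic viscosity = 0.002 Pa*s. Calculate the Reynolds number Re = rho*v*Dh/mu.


Step 1: Convert Dh to meters: Dh = 123e-6 m
Step 2: Re = rho * v * Dh / mu
Re = 1000 * 0.951 * 123e-6 / 0.002
Re = 58.486


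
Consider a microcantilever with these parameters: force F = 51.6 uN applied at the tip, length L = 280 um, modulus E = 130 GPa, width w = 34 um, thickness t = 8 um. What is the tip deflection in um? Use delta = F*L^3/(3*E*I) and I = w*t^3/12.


Step 1: Calculate the second moment of area.
I = w * t^3 / 12 = 34 * 8^3 / 12 = 1450.6667 um^4
Step 2: Convert E to consistent units (1 GPa = 1000 uN/um^2).
E = 130 GPa = 130000 uN/um^2
Step 3: Calculate tip deflection.
delta = F * L^3 / (3 * E * I)
delta = 51.6 * 280^3 / (3 * 130000 * 1450.6667)
delta = 2.0021 um


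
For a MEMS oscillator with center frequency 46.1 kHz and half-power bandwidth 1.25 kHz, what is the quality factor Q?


Step 1: Q = f0 / bandwidth
Step 2: Q = 46.1 / 1.25
Q = 36.9


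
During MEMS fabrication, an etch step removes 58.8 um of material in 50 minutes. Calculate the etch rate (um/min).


Step 1: Etch rate = depth / time
Step 2: rate = 58.8 / 50
rate = 1.176 um/min


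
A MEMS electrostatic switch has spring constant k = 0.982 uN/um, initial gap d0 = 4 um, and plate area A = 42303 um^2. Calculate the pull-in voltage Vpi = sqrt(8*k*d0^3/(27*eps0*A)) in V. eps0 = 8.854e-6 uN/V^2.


Step 1: Compute numerator: 8 * k * d0^3 = 8 * 0.982 * 4^3 = 502.784
Step 2: Compute denominator: 27 * eps0 * A = 27 * 8.854e-6 * 42303 = 10.112871
Step 3: Vpi = sqrt(502.784 / 10.112871)
Vpi = 7.05 V


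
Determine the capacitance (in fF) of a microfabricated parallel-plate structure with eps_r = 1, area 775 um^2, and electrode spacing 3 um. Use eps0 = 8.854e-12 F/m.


Step 1: Convert area to m^2: A = 775e-12 m^2
Step 2: Convert gap to m: d = 3e-6 m
Step 3: C = eps0 * eps_r * A / d
C = 8.854e-12 * 1 * 775e-12 / 3e-6
Step 4: Convert to fF (multiply by 1e15).
C = 2.29 fF


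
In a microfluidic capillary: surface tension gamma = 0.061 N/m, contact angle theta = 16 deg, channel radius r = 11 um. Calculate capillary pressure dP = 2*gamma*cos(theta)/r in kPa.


Step 1: cos(16 deg) = 0.9613
Step 2: Convert r to m: r = 11e-6 m
Step 3: dP = 2 * 0.061 * 0.9613 / 11e-6 = 10661.7 Pa
Step 4: Convert Pa to kPa (divide by 1000).
dP = 10.66 kPa


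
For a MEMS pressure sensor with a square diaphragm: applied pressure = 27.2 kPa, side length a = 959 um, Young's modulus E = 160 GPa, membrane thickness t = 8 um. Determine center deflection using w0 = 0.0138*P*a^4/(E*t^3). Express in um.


Step 1: Convert pressure to compatible units (E is in GPa, so P in GPa).
P = 27.2 kPa = 27.2e-6 GPa
Step 2: Compute numerator: 0.0138 * P * a^4.
a^4 = 959^4 = 845813141761
numerator = 0.0138 * 27.2e-6 * 845813141761 = 3.174844e+05
Step 3: Compute denominator: E * t^3 = 160 * 8^3 = 81920
Step 4: w0 = numerator / denominator = 3.174844e+05 / 81920 = 3.8755 um


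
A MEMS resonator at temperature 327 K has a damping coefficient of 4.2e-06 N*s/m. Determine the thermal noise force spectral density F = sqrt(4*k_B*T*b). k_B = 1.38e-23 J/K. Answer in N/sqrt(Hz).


Step 1: Compute 4 * k_B * T * b
= 4 * 1.38e-23 * 327 * 4.2e-06
= 7.5812e-26 N^2/Hz
Step 2: F_noise = sqrt(7.5812e-26)
F_noise = 2.75e-13 N/sqrt(Hz)


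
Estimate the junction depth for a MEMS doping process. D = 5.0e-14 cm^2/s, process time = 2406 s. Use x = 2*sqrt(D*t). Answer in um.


Step 1: Compute D*t = 5.0e-14 * 2406 = 1.203e-10 cm^2
Step 2: sqrt(D*t) = 1.0968e-05 cm
Step 3: x = 2 * 1.0968e-05 cm = 2.1936e-05 cm
Step 4: Convert to um (1 cm = 1e4 um): x = 0.219 um


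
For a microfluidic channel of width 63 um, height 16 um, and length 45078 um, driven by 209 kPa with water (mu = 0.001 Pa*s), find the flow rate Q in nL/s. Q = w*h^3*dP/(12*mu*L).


Step 1: Convert all dimensions to SI (meters).
w = 63e-6 m, h = 16e-6 m, L = 45078e-6 m, dP = 209e3 Pa
Step 2: Q = w * h^3 * dP / (12 * mu * L)
Q = 63e-6 * (16e-6)^3 * 209e3 / (12 * 0.001 * 45078e-6) = 9.970132e-11 m^3/s
Step 3: Convert Q from m^3/s to nL/s (1 m^3 = 1e12 nL, so multiply by 1e12).
Q = 99.701 nL/s


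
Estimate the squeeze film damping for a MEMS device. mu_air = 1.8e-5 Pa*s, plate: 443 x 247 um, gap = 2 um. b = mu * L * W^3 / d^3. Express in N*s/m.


Step 1: Convert to SI.
L = 443e-6 m, W = 247e-6 m, d = 2e-6 m
Step 2: W^3 = (247e-6)^3 = 1.51e-11 m^3
Step 3: d^3 = (2e-6)^3 = 8.00e-18 m^3
Step 4: b = 1.8e-5 * 443e-6 * 1.51e-11 / 8.00e-18
b = 1.50e-02 N*s/m


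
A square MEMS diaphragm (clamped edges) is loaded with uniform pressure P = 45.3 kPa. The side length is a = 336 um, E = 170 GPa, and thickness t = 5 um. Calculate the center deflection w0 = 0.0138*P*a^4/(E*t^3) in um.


Step 1: Convert pressure to compatible units (E is in GPa, so P in GPa).
P = 45.3 kPa = 45.3e-6 GPa
Step 2: Compute numerator: 0.0138 * P * a^4.
a^4 = 336^4 = 12745506816
numerator = 0.0138 * 45.3e-6 * 12745506816 = 7.9677e+03
Step 3: Compute denominator: E * t^3 = 170 * 5^3 = 21250
Step 4: w0 = numerator / denominator = 7.9677e+03 / 21250 = 0.375 um


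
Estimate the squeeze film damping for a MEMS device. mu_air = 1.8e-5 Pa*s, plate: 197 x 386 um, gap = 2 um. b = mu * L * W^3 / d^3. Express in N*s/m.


Step 1: Convert to SI.
L = 197e-6 m, W = 386e-6 m, d = 2e-6 m
Step 2: W^3 = (386e-6)^3 = 5.75e-11 m^3
Step 3: d^3 = (2e-6)^3 = 8.00e-18 m^3
Step 4: b = 1.8e-5 * 197e-6 * 5.75e-11 / 8.00e-18
b = 2.55e-02 N*s/m


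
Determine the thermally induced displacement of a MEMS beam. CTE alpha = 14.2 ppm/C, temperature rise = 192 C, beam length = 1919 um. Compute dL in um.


Step 1: Convert CTE: alpha = 14.2 ppm/C = 14.2e-6 /C
Step 2: dL = 14.2e-6 * 192 * 1919
dL = 5.232 um


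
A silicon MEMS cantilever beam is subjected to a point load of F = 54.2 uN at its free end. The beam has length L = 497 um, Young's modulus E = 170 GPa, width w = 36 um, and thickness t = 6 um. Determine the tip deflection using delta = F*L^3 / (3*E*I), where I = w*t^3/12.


Step 1: Calculate the second moment of area.
I = w * t^3 / 12 = 36 * 6^3 / 12 = 648.0 um^4
Step 2: Convert E to consistent units (1 GPa = 1000 uN/um^2).
E = 170 GPa = 170000 uN/um^2
Step 3: Calculate tip deflection.
delta = F * L^3 / (3 * E * I)
delta = 54.2 * 497^3 / (3 * 170000 * 648.0)
delta = 20.1337 um


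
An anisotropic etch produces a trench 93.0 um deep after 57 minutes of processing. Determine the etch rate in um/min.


Step 1: Etch rate = depth / time
Step 2: rate = 93.0 / 57
rate = 1.632 um/min


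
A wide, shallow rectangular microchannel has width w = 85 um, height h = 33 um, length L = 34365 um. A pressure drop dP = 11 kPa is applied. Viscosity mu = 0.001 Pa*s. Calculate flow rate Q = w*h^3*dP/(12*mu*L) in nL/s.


Step 1: Convert all dimensions to SI (meters).
w = 85e-6 m, h = 33e-6 m, L = 34365e-6 m, dP = 11e3 Pa
Step 2: Q = w * h^3 * dP / (12 * mu * L)
Q = 85e-6 * (33e-6)^3 * 11e3 / (12 * 0.001 * 34365e-6) = 8.14809e-11 m^3/s
Step 3: Convert Q from m^3/s to nL/s (1 m^3 = 1e12 nL, so multiply by 1e12).
Q = 81.481 nL/s


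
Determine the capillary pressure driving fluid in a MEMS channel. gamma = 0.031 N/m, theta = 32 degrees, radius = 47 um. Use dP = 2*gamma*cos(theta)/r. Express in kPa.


Step 1: cos(32 deg) = 0.848
Step 2: Convert r to m: r = 47e-6 m
Step 3: dP = 2 * 0.031 * 0.848 / 47e-6 = 1118.6 Pa
Step 4: Convert Pa to kPa (divide by 1000).
dP = 1.12 kPa


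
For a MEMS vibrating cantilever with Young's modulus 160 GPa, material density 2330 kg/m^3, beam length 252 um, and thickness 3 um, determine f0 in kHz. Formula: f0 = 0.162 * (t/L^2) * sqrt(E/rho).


Step 1: Convert units to SI.
t_SI = 3e-6 m, L_SI = 252e-6 m
Step 2: Calculate sqrt(E/rho).
sqrt(160e9 / 2330) = 8286.71 m/s
Step 3: Compute f0.
f0 = 0.162 * 3e-6 / (252e-6)^2 * 8286.71 = 63418.7 Hz = 63.42 kHz


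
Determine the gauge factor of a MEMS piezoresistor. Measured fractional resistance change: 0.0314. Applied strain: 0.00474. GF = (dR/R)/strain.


Step 1: Identify values.
dR/R = 0.0314, strain = 0.00474
Step 2: GF = (dR/R) / strain = 0.0314 / 0.00474
GF = 6.6


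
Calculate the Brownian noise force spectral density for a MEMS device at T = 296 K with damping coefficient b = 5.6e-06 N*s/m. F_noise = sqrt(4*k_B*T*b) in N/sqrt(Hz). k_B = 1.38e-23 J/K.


Step 1: Compute 4 * k_B * T * b
= 4 * 1.38e-23 * 296 * 5.6e-06
= 9.1500e-26 N^2/Hz
Step 2: F_noise = sqrt(9.1500e-26)
F_noise = 3.02e-13 N/sqrt(Hz)


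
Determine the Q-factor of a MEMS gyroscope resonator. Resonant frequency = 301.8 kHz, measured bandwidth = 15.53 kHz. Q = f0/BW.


Step 1: Q = f0 / bandwidth
Step 2: Q = 301.8 / 15.53
Q = 19.4


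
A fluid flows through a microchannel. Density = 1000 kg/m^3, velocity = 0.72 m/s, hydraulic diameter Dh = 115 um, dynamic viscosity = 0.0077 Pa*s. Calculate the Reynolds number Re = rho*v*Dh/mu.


Step 1: Convert Dh to meters: Dh = 115e-6 m
Step 2: Re = rho * v * Dh / mu
Re = 1000 * 0.72 * 115e-6 / 0.0077
Re = 10.753


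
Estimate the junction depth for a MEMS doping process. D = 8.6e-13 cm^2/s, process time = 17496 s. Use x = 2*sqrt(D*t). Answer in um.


Step 1: Compute D*t = 8.6e-13 * 17496 = 1.504656e-08 cm^2
Step 2: sqrt(D*t) = 1.22664e-04 cm
Step 3: x = 2 * 1.22664e-04 cm = 2.45328e-04 cm
Step 4: Convert to um (1 cm = 1e4 um): x = 2.453 um


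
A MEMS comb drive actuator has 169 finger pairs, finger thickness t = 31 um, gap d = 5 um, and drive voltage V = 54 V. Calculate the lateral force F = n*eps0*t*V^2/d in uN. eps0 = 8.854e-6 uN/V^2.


Step 1: Parameters: n=169, eps0=8.854e-6 uN/V^2, t=31 um, V=54 V, d=5 um
Step 2: V^2 = 2916
Step 3: F = 169 * 8.854e-6 * 31 * 2916 / 5
F = 27.052 uN


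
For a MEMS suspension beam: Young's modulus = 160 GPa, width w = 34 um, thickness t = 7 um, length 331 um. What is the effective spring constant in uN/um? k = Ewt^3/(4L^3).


Step 1: Convert E to consistent units (1 GPa = 1000 uN/um^2).
E = 160 GPa = 160000 uN/um^2
Step 2: Compute t^3 = 7^3 = 343
Step 3: Compute L^3 = 331^3 = 36264691
Step 4: k = 160000 * 34 * 343 / (4 * 36264691)
k = 12.8632 uN/um


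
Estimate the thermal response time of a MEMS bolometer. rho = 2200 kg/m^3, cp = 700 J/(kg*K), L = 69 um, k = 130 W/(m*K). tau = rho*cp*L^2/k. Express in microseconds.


Step 1: Convert L to m: L = 69e-6 m
Step 2: L^2 = (69e-6)^2 = 4.761e-09 m^2
Step 3: tau = 2200 * 700 * 4.761e-09 / 130 = 5.64e-05 s
Step 4: Convert to microseconds (multiply by 1e6).
tau = 56.4 us


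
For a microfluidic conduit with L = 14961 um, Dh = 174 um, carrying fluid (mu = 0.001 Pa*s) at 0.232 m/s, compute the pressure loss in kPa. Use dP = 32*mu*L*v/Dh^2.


Step 1: Convert to SI: L = 14961e-6 m, Dh = 174e-6 m
Step 2: dP = 32 * 0.001 * 14961e-6 * 0.232 / (174e-6)^2
Step 3: dP = 3668.60 Pa
Step 4: Convert to kPa: dP = 3.67 kPa


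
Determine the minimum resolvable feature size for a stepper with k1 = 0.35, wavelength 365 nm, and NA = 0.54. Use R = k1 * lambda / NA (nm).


Step 1: Identify values: k1 = 0.35, lambda = 365 nm, NA = 0.54
Step 2: R = k1 * lambda / NA
R = 0.35 * 365 / 0.54
R = 236.6 nm


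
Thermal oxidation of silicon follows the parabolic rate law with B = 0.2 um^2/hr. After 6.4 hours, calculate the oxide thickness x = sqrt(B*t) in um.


Step 1: Compute B*t = 0.2 * 6.4 = 1.28
Step 2: x = sqrt(1.28)
x = 1.131 um
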